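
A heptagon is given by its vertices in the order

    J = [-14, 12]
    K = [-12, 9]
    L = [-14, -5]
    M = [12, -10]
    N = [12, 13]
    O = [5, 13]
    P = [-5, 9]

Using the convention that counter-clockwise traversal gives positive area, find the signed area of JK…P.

473.5

Apply the shoelace (surveyor's) formula: 2A = Σ (x_i·y_{i+1} − x_{i+1}·y_i), indices taken mod 7.
Cross-terms: 18, 186, 200, 276, 91, 110, 66  ⇒  Σ = 947
Signed area = Σ/2 = 473.5 (positive ⇒ counter-clockwise traversal).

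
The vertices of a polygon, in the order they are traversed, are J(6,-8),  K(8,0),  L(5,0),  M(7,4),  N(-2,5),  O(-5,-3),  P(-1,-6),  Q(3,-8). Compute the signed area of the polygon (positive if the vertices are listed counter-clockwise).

117.5

Apply the shoelace (surveyor's) formula: 2A = Σ (x_i·y_{i+1} − x_{i+1}·y_i), indices taken mod 8.
Σ = (64) + (0) + (20) + (43) + (31) + (27) + (26) + (24) = 235
Signed area = Σ/2 = 117.5 (positive ⇒ counter-clockwise traversal).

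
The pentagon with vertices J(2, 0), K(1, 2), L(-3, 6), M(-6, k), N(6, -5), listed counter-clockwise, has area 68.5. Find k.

The doubled signed area Σ (x_i y_{i+1} − x_{i+1} y_i) is linear in k.
With k=0 it equals 92; the coefficient of k is -9 (from the two edges through M).
So -9·k + 92 = 2·68.5 = 137 ⇒ k = -5.

-5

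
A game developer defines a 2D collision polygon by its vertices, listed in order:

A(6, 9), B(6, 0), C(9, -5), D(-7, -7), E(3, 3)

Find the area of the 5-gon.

Apply the shoelace formula: 2A = Σ (x_i·y_{i+1} − x_{i+1}·y_i), indices taken mod 5.
Cross-terms: -54, -30, -98, 0, 9  ⇒  Σ = -173
Area = |Σ|/2 = 86.5.

86.5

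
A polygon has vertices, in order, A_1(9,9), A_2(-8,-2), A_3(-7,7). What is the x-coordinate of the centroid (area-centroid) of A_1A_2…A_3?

Apply the shoelace formula. First the cross-terms c_i = x_i·y_{i+1} − x_{i+1}·y_i:
  54, -70, -126  ⇒  2A = -142, A = -71.
Then Σ (x_i + x_{i+1})·c_i = 852, so x̄ = 852 / (6·(-71)) = -2.

-2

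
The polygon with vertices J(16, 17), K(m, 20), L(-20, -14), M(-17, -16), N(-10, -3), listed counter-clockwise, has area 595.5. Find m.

-20

Write out the shoelace sum; only the two edges meeting at K involve m:
2·Area = [(16·20 − m·17) + (m·(-14) − (-20)·20)] + -149
       = -31·m + 571 = 1191
⇒ m = -20.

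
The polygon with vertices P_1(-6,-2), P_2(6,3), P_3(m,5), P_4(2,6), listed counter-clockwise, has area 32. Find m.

6

The doubled signed area Σ (x_i y_{i+1} − x_{i+1} y_i) is linear in m.
With m=0 it equals 46; the coefficient of m is 3 (from the two edges through P_3).
So 3·m + 46 = 2·32 = 64 ⇒ m = 6.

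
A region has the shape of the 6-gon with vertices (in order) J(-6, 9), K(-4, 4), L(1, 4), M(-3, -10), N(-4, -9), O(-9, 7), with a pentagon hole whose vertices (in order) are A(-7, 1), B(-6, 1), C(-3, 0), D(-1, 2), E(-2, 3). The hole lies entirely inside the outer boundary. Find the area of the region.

Outer boundary:
Σ = (12) + (-20) + (2) + (-13) + (-109) + (-39) = -167
Area = |Σ|/2 = 83.5.
Hole:
Apply the surveyor's formula: 2A = Σ (x_i·y_{i+1} − x_{i+1}·y_i), indices taken mod 5.
Σ = (-1) + (3) + (-6) + (1) + (19) = 16
Area = |Σ|/2 = 8.
Net area = 83.5 − 8 = 75.5.

75.5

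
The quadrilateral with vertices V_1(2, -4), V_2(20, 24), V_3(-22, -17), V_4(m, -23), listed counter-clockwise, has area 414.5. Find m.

-3

Write out the shoelace sum; only the two edges meeting at V_4 involve m:
2·Area = [((-22)·(-23) − m·(-17)) + (m·(-4) − 2·(-23))] + 316
       = 13·m + 868 = 829
⇒ m = -3.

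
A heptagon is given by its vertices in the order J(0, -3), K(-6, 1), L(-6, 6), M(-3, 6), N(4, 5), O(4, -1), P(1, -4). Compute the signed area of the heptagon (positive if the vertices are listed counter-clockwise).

-73.5

Apply the shoelace (surveyor's) formula: 2A = Σ (x_i·y_{i+1} − x_{i+1}·y_i), indices taken mod 7.
Σ = (-18) + (-30) + (-18) + (-39) + (-24) + (-15) + (-3) = -147
Signed area = Σ/2 = -73.5 (negative ⇒ clockwise traversal).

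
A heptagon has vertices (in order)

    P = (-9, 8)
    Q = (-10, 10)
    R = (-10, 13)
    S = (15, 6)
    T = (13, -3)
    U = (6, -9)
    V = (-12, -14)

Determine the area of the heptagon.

465.5

Apply the surveyor's formula: 2A = Σ (x_i·y_{i+1} − x_{i+1}·y_i), indices taken mod 7.
Cross-terms: -10, -30, -255, -123, -99, -192, -222  ⇒  Σ = -931
Area = |Σ|/2 = 465.5.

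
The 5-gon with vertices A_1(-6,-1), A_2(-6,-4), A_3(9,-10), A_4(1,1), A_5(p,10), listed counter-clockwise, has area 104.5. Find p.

Write out the shoelace sum; only the two edges meeting at A_5 involve p:
2·Area = [(1·10 − p·1) + (p·(-1) − (-6)·10)] + 133
       = -2·p + 203 = 209
⇒ p = -3.

-3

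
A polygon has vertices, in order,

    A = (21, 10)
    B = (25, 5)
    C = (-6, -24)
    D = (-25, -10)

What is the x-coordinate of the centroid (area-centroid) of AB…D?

Apply Gauss's area formula. First the cross-terms c_i = x_i·y_{i+1} − x_{i+1}·y_i:
  -145, -570, -540, -40  ⇒  2A = -1295, A = -647.5.
Then Σ (x_i + x_{i+1})·c_i = -600, so x̄ = -600 / (6·(-647.5)) = 40/259.

40/259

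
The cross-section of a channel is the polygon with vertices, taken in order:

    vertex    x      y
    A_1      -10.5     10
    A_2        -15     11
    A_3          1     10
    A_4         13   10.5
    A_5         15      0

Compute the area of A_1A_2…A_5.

126.75

A_1→A_2: (-10.5)(11) − (-15)(10) = 34.5
A_2→A_3: (-15)(10) − (1)(11) = -161
A_3→A_4: (1)(10.5) − (13)(10) = -119.5
A_4→A_5: (13)(0) − (15)(10.5) = -157.5
A_5→A_1: (15)(10) − (-10.5)(0) = 150
Σ = -253.5
Area = |Σ|/2 = 126.75.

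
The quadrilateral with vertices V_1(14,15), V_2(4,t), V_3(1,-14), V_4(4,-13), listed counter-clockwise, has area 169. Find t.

Write out the shoelace sum; only the two edges meeting at V_2 involve t:
2·Area = [(14·t − 4·15) + (4·(-14) − 1·t)] + 285
       = 13·t + 169 = 338
⇒ t = 13.

13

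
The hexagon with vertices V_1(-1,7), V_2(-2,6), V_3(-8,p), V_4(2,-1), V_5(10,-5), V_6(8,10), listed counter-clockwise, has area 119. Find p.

The doubled signed area Σ (x_i y_{i+1} − x_{i+1} y_i) is linear in p.
With p=0 it equals 270; the coefficient of p is -4 (from the two edges through V_3).
So -4·p + 270 = 2·119 = 238 ⇒ p = 8.

8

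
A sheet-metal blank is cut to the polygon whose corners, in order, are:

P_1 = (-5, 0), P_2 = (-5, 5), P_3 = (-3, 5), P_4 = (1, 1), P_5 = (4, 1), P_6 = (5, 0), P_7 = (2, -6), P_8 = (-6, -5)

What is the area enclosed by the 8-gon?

Cross-terms: -25, -10, -8, -3, -5, -30, -46, -25  ⇒  Σ = -152
Area = |Σ|/2 = 76.

76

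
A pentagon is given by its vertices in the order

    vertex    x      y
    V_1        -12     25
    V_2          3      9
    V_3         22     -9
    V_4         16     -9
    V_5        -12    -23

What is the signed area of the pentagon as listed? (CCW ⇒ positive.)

Apply the shoelace formula: 2A = Σ (x_i·y_{i+1} − x_{i+1}·y_i), indices taken mod 5.
Σ = (-183) + (-225) + (-54) + (-476) + (-576) = -1514
Signed area = Σ/2 = -757 (negative ⇒ clockwise traversal).

-757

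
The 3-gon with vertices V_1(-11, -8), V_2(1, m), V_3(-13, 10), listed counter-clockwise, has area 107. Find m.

-9

Write out the shoelace sum; only the two edges meeting at V_2 involve m:
2·Area = [((-11)·m − 1·(-8)) + (1·10 − (-13)·m)] + 214
       = 2·m + 232 = 214
⇒ m = -9.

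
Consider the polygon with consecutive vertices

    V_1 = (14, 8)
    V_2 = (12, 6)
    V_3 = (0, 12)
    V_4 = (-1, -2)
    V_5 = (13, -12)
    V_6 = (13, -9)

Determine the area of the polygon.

Apply the surveyor's formula: 2A = Σ (x_i·y_{i+1} − x_{i+1}·y_i), indices taken mod 6.
Σ = (-12) + (144) + (12) + (38) + (39) + (230) = 451
Area = |Σ|/2 = 225.5.

225.5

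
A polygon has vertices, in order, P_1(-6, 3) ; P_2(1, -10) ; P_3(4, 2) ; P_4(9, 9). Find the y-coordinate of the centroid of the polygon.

Apply the surveyor's formula. First the cross-terms c_i = x_i·y_{i+1} − x_{i+1}·y_i:
  57, 42, 18, 81  ⇒  2A = 198, A = 99.
Then Σ (y_i + y_{i+1})·c_i = 435, so ȳ = 435 / (6·99) = 145/198.

145/198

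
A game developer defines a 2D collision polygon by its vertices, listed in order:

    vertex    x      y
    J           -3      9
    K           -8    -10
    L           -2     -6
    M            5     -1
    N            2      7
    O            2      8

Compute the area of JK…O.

121.5

J→K: (-3)(-10) − (-8)(9) = 102
K→L: (-8)(-6) − (-2)(-10) = 28
L→M: (-2)(-1) − (5)(-6) = 32
M→N: (5)(7) − (2)(-1) = 37
N→O: (2)(8) − (2)(7) = 2
O→J: (2)(9) − (-3)(8) = 42
Σ = 243
Area = |Σ|/2 = 121.5.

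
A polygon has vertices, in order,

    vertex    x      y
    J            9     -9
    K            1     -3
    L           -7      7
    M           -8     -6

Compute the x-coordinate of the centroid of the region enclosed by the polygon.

-2.5

Apply Gauss's area formula. First the cross-terms c_i = x_i·y_{i+1} − x_{i+1}·y_i:
  -18, -14, 98, 126  ⇒  2A = 192, A = 96.
Then Σ (x_i + x_{i+1})·c_i = -1440, so x̄ = -1440 / (6·96) = -2.5.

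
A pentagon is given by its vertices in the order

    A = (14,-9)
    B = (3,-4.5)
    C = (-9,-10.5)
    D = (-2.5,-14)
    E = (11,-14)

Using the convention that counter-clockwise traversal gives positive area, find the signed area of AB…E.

138.875

Apply the shoelace (surveyor's) formula: 2A = Σ (x_i·y_{i+1} − x_{i+1}·y_i), indices taken mod 5.
Σ = (-36) + (-72) + (99.75) + (189) + (97) = 277.75
Signed area = Σ/2 = 138.875 (positive ⇒ counter-clockwise traversal).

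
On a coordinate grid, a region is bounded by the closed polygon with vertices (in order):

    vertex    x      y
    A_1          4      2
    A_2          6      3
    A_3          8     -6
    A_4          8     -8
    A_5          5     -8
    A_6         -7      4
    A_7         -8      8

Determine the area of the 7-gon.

Apply the shoelace formula: 2A = Σ (x_i·y_{i+1} − x_{i+1}·y_i), indices taken mod 7.
A_1→A_2: (4)(3) − (6)(2) = 0
A_2→A_3: (6)(-6) − (8)(3) = -60
A_3→A_4: (8)(-8) − (8)(-6) = -16
A_4→A_5: (8)(-8) − (5)(-8) = -24
A_5→A_6: (5)(4) − (-7)(-8) = -36
A_6→A_7: (-7)(8) − (-8)(4) = -24
A_7→A_1: (-8)(2) − (4)(8) = -48
Σ = -208
Area = |Σ|/2 = 104.

104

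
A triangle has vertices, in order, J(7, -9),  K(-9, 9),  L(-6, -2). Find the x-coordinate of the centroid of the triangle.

-8/3

Apply the shoelace (surveyor's) formula. First the cross-terms c_i = x_i·y_{i+1} − x_{i+1}·y_i:
  -18, 72, 68  ⇒  2A = 122, A = 61.
Then Σ (x_i + x_{i+1})·c_i = -976, so x̄ = -976 / (6·61) = -8/3.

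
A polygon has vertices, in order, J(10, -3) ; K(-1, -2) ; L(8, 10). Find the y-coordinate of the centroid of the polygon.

5/3

Apply the surveyor's formula. First the cross-terms c_i = x_i·y_{i+1} − x_{i+1}·y_i:
  -23, 6, -124  ⇒  2A = -141, A = -70.5.
Then Σ (y_i + y_{i+1})·c_i = -705, so ȳ = -705 / (6·(-70.5)) = 5/3.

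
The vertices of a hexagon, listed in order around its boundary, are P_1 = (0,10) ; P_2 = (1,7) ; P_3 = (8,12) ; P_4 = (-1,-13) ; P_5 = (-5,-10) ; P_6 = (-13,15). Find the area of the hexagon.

268

Σ = (-10) + (-44) + (-92) + (-55) + (-205) + (-130) = -536
Area = |Σ|/2 = 268.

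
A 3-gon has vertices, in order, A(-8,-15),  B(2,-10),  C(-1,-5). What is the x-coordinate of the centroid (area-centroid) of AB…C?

-7/3

Apply the shoelace (surveyor's) formula. First the cross-terms c_i = x_i·y_{i+1} − x_{i+1}·y_i:
  110, -20, -25  ⇒  2A = 65, A = 32.5.
Then Σ (x_i + x_{i+1})·c_i = -455, so x̄ = -455 / (6·32.5) = -7/3.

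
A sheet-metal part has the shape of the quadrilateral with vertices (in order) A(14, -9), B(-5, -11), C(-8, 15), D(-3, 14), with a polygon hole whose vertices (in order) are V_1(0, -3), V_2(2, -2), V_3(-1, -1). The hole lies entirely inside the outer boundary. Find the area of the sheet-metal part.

296.5

Outer boundary:
Apply the shoelace (surveyor's) formula: 2A = Σ (x_i·y_{i+1} − x_{i+1}·y_i), indices taken mod 4.
Σ = (-199) + (-163) + (-67) + (-169) = -598
Area = |Σ|/2 = 299.
Hole:
Apply Gauss's area formula: 2A = Σ (x_i·y_{i+1} − x_{i+1}·y_i), indices taken mod 3.
Σ = (6) + (-4) + (3) = 5
Area = |Σ|/2 = 2.5.
Net area = 299 − 2.5 = 296.5.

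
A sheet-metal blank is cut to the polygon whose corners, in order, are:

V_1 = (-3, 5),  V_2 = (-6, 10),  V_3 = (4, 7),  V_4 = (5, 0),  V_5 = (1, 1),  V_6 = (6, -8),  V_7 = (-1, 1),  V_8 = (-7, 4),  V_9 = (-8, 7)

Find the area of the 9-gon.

Σ = (0) + (-82) + (-35) + (5) + (-14) + (-2) + (3) + (-17) + (-19) = -161
Area = |Σ|/2 = 80.5.

80.5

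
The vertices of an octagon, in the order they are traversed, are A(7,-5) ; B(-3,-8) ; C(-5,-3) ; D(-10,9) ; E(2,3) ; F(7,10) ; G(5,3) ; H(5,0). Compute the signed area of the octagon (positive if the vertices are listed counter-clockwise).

Apply the shoelace formula: 2A = Σ (x_i·y_{i+1} − x_{i+1}·y_i), indices taken mod 8.
Σ = (-71) + (-31) + (-75) + (-48) + (-1) + (-29) + (-15) + (-25) = -295
Signed area = Σ/2 = -147.5 (negative ⇒ clockwise traversal).

-147.5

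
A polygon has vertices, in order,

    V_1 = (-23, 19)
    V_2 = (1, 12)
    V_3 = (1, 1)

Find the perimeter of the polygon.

|V_1V_2| = √((24)² + (-7)²) = √625 = 25
|V_2V_3| = √((0)² + (-11)²) = √121 = 11
|V_3V_1| = √((-24)² + (18)²) = √900 = 30
Perimeter = 25 + 11 + 30 = 66.

66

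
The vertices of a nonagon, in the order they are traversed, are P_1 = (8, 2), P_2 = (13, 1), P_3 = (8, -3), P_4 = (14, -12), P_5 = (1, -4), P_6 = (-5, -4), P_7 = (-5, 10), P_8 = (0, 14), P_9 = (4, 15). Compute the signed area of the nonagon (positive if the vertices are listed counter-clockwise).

-247.5

P_1→P_2: (8)(1) − (13)(2) = -18
P_2→P_3: (13)(-3) − (8)(1) = -47
P_3→P_4: (8)(-12) − (14)(-3) = -54
P_4→P_5: (14)(-4) − (1)(-12) = -44
P_5→P_6: (1)(-4) − (-5)(-4) = -24
P_6→P_7: (-5)(10) − (-5)(-4) = -70
P_7→P_8: (-5)(14) − (0)(10) = -70
P_8→P_9: (0)(15) − (4)(14) = -56
P_9→P_1: (4)(2) − (8)(15) = -112
Σ = -495
Signed area = Σ/2 = -247.5 (negative ⇒ clockwise traversal).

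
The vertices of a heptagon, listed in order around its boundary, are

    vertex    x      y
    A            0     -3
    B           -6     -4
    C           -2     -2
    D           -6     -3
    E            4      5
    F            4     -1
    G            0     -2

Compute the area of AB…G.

35

Σ = (-18) + (4) + (-6) + (-18) + (-24) + (-8) + (0) = -70
Area = |Σ|/2 = 35.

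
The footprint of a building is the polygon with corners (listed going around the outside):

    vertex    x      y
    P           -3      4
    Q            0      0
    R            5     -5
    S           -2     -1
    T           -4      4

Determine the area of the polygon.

15.5

Apply Gauss's area formula: 2A = Σ (x_i·y_{i+1} − x_{i+1}·y_i), indices taken mod 5.
Σ = (0) + (0) + (-15) + (-12) + (-4) = -31
Area = |Σ|/2 = 15.5.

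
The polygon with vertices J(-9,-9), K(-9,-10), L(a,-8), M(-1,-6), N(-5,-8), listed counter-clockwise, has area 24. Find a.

6

Write out the shoelace sum; only the two edges meeting at L involve a:
2·Area = [((-9)·(-8) − a·(-10)) + (a·(-6) − (-1)·(-8))] + -40
       = 4·a + 24 = 48
⇒ a = 6.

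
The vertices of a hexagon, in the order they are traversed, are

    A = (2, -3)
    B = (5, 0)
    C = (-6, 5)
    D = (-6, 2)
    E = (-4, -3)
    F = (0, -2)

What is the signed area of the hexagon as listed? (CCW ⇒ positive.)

48

Apply the surveyor's formula: 2A = Σ (x_i·y_{i+1} − x_{i+1}·y_i), indices taken mod 6.
A→B: (2)(0) − (5)(-3) = 15
B→C: (5)(5) − (-6)(0) = 25
C→D: (-6)(2) − (-6)(5) = 18
D→E: (-6)(-3) − (-4)(2) = 26
E→F: (-4)(-2) − (0)(-3) = 8
F→A: (0)(-3) − (2)(-2) = 4
Σ = 96
Signed area = Σ/2 = 48 (positive ⇒ counter-clockwise traversal).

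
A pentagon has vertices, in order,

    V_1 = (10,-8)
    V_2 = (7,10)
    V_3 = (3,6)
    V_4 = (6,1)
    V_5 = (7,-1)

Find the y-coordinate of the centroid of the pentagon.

Apply the shoelace formula. First the cross-terms c_i = x_i·y_{i+1} − x_{i+1}·y_i:
  156, 12, -33, -13, -46  ⇒  2A = 76, A = 38.
Then Σ (y_i + y_{i+1})·c_i = 687, so ȳ = 687 / (6·38) = 229/76.

229/76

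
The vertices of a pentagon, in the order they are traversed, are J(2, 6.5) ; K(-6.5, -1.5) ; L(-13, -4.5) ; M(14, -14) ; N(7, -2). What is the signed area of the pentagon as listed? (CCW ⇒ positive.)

Σ = (39.25) + (9.75) + (245) + (70) + (49.5) = 413.5
Signed area = Σ/2 = 206.75 (positive ⇒ counter-clockwise traversal).

206.75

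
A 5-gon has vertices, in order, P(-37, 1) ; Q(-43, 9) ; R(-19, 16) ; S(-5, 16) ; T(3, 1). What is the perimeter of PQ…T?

|PQ| = √((-6)² + (8)²) = √100 = 10
|QR| = √((24)² + (7)²) = √625 = 25
|RS| = √((14)² + (0)²) = √196 = 14
|ST| = √((8)² + (-15)²) = √289 = 17
|TP| = √((-40)² + (0)²) = √1600 = 40
Perimeter = 10 + 25 + 14 + 17 + 40 = 106.

106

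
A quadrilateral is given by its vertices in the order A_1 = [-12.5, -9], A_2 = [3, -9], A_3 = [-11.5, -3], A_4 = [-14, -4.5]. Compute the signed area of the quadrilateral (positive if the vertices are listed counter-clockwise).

Σ = (139.5) + (-112.5) + (9.75) + (69.75) = 106.5
Signed area = Σ/2 = 53.25 (positive ⇒ counter-clockwise traversal).

53.25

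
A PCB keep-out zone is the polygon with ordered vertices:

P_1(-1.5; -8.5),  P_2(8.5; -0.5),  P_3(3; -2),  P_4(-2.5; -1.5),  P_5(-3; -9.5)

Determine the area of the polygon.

39.25

Apply the shoelace formula: 2A = Σ (x_i·y_{i+1} − x_{i+1}·y_i), indices taken mod 5.
Cross-terms: 73, -15.5, -9.5, 19.25, 11.25  ⇒  Σ = 78.5
Area = |Σ|/2 = 39.25.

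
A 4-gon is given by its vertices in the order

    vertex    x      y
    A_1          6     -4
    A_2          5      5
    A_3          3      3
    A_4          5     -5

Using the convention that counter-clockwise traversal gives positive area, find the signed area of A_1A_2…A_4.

15

Cross-terms: 50, 0, -30, 10  ⇒  Σ = 30
Signed area = Σ/2 = 15 (positive ⇒ counter-clockwise traversal).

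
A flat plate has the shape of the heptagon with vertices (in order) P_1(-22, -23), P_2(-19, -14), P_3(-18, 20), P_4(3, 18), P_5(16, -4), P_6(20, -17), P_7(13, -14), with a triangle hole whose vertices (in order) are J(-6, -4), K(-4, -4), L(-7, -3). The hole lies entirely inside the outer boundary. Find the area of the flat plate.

Outer boundary:
Apply the shoelace (surveyor's) formula: 2A = Σ (x_i·y_{i+1} − x_{i+1}·y_i), indices taken mod 7.
Σ = (-129) + (-632) + (-384) + (-300) + (-192) + (-59) + (-607) = -2303
Area = |Σ|/2 = 1151.5.
Hole:
Apply the surveyor's formula: 2A = Σ (x_i·y_{i+1} − x_{i+1}·y_i), indices taken mod 3.
Σ = (8) + (-16) + (10) = 2
Area = |Σ|/2 = 1.
Net area = 1151.5 − 1 = 1150.5.

1150.5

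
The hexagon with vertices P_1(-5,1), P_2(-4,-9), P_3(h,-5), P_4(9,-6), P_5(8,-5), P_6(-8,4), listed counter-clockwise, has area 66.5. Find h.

4

Write out the shoelace sum; only the two edges meeting at P_3 involve h:
2·Area = [((-4)·(-5) − h·(-9)) + (h·(-6) − 9·(-5))] + 56
       = 3·h + 121 = 133
⇒ h = 4.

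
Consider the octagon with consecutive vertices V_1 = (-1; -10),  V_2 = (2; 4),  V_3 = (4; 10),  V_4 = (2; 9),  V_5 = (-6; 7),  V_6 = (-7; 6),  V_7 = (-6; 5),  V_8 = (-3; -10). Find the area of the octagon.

106.5

Apply the shoelace (surveyor's) formula: 2A = Σ (x_i·y_{i+1} − x_{i+1}·y_i), indices taken mod 8.
Σ = (16) + (4) + (16) + (68) + (13) + (1) + (75) + (20) = 213
Area = |Σ|/2 = 106.5.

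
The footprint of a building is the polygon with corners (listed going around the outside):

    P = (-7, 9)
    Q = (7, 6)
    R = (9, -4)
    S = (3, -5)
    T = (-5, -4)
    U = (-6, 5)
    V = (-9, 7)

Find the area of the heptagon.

167.5

Cross-terms: -105, -82, -33, -37, -49, 3, -32  ⇒  Σ = -335
Area = |Σ|/2 = 167.5.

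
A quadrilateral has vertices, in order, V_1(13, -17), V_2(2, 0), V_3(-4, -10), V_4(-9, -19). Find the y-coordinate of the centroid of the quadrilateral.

-3593/300

Apply the shoelace (surveyor's) formula. First the cross-terms c_i = x_i·y_{i+1} − x_{i+1}·y_i:
  34, -20, -14, 400  ⇒  2A = 400, A = 200.
Then Σ (y_i + y_{i+1})·c_i = -14372, so ȳ = -14372 / (6·200) = -3593/300.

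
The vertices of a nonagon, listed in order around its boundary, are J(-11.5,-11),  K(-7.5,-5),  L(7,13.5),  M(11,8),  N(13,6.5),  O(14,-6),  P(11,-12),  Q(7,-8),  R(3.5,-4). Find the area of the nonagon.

Apply the shoelace formula: 2A = Σ (x_i·y_{i+1} − x_{i+1}·y_i), indices taken mod 9.
J→K: (-11.5)(-5) − (-7.5)(-11) = -25
K→L: (-7.5)(13.5) − (7)(-5) = -66.25
L→M: (7)(8) − (11)(13.5) = -92.5
M→N: (11)(6.5) − (13)(8) = -32.5
N→O: (13)(-6) − (14)(6.5) = -169
O→P: (14)(-12) − (11)(-6) = -102
P→Q: (11)(-8) − (7)(-12) = -4
Q→R: (7)(-4) − (3.5)(-8) = 0
R→J: (3.5)(-11) − (-11.5)(-4) = -84.5
Σ = -575.75
Area = |Σ|/2 = 287.875.

287.875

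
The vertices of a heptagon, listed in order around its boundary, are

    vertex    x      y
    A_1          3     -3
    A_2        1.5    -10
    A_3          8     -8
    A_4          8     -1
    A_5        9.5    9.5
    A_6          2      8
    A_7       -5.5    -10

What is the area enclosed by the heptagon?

155.75

Σ = (-25.5) + (68) + (56) + (85.5) + (57) + (24) + (46.5) = 311.5
Area = |Σ|/2 = 155.75.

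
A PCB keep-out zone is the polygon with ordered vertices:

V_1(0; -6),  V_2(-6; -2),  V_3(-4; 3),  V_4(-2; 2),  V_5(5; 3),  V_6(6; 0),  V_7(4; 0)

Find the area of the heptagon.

Apply the shoelace formula: 2A = Σ (x_i·y_{i+1} − x_{i+1}·y_i), indices taken mod 7.
Cross-terms: -36, -26, -2, -16, -18, 0, -24  ⇒  Σ = -122
Area = |Σ|/2 = 61.

61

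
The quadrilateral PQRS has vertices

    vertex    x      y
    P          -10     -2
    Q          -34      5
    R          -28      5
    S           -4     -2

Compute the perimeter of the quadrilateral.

62

|PQ| = √((-24)² + (7)²) = √625 = 25
|QR| = √((6)² + (0)²) = √36 = 6
|RS| = √((24)² + (-7)²) = √625 = 25
|SP| = √((-6)² + (0)²) = √36 = 6
Perimeter = 25 + 6 + 25 + 6 = 62.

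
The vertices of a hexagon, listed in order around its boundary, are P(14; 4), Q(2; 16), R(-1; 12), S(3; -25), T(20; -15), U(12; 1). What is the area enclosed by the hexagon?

Apply the shoelace (surveyor's) formula: 2A = Σ (x_i·y_{i+1} − x_{i+1}·y_i), indices taken mod 6.
P→Q: (14)(16) − (2)(4) = 216
Q→R: (2)(12) − (-1)(16) = 40
R→S: (-1)(-25) − (3)(12) = -11
S→T: (3)(-15) − (20)(-25) = 455
T→U: (20)(1) − (12)(-15) = 200
U→P: (12)(4) − (14)(1) = 34
Σ = 934
Area = |Σ|/2 = 467.

467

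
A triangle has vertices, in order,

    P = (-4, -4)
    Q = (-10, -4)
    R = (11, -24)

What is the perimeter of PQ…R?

|PQ| = √((-6)² + (0)²) = √36 = 6
|QR| = √((21)² + (-20)²) = √841 = 29
|RP| = √((-15)² + (20)²) = √625 = 25
Perimeter = 6 + 29 + 25 = 60.

60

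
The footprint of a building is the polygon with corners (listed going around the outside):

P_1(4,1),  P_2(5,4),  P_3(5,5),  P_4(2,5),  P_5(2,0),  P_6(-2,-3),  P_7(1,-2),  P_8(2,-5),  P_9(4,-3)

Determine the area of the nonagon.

25.5

P_1→P_2: (4)(4) − (5)(1) = 11
P_2→P_3: (5)(5) − (5)(4) = 5
P_3→P_4: (5)(5) − (2)(5) = 15
P_4→P_5: (2)(0) − (2)(5) = -10
P_5→P_6: (2)(-3) − (-2)(0) = -6
P_6→P_7: (-2)(-2) − (1)(-3) = 7
P_7→P_8: (1)(-5) − (2)(-2) = -1
P_8→P_9: (2)(-3) − (4)(-5) = 14
P_9→P_1: (4)(1) − (4)(-3) = 16
Σ = 51
Area = |Σ|/2 = 25.5.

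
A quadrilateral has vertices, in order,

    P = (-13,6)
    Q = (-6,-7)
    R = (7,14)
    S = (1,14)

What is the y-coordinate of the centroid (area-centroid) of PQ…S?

Apply the shoelace (surveyor's) formula. First the cross-terms c_i = x_i·y_{i+1} − x_{i+1}·y_i:
  127, -35, 84, 188  ⇒  2A = 364, A = 182.
Then Σ (y_i + y_{i+1})·c_i = 5740, so ȳ = 5740 / (6·182) = 205/39.

205/39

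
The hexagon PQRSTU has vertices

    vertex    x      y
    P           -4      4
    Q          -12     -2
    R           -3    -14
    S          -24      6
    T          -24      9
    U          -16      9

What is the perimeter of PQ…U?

|PQ| = √((-8)² + (-6)²) = √100 = 10
|QR| = √((9)² + (-12)²) = √225 = 15
|RS| = √((-21)² + (20)²) = √841 = 29
|ST| = √((0)² + (3)²) = √9 = 3
|TU| = √((8)² + (0)²) = √64 = 8
|UP| = √((12)² + (-5)²) = √169 = 13
Perimeter = 10 + 15 + 29 + 3 + 8 + 13 = 78.

78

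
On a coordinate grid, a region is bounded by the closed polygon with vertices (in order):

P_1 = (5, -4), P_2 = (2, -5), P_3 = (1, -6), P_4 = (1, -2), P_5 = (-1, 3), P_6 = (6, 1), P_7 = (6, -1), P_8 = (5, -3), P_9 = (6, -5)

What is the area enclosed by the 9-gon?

34.5

Apply Gauss's area formula: 2A = Σ (x_i·y_{i+1} − x_{i+1}·y_i), indices taken mod 9.
Σ = (-17) + (-7) + (4) + (1) + (-19) + (-12) + (-13) + (-7) + (1) = -69
Area = |Σ|/2 = 34.5.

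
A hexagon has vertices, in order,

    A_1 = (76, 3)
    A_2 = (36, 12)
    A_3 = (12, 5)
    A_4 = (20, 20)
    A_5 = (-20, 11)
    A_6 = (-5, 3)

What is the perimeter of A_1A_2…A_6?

|A_1A_2| = √((-40)² + (9)²) = √1681 = 41
|A_2A_3| = √((-24)² + (-7)²) = √625 = 25
|A_3A_4| = √((8)² + (15)²) = √289 = 17
|A_4A_5| = √((-40)² + (-9)²) = √1681 = 41
|A_5A_6| = √((15)² + (-8)²) = √289 = 17
|A_6A_1| = √((81)² + (0)²) = √6561 = 81
Perimeter = 41 + 25 + 17 + 41 + 17 + 81 = 222.

222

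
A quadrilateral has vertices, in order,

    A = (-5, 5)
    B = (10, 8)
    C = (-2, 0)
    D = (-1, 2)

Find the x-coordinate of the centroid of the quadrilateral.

340/219

Apply Gauss's area formula. First the cross-terms c_i = x_i·y_{i+1} − x_{i+1}·y_i:
  -90, 16, -4, 5  ⇒  2A = -73, A = -36.5.
Then Σ (x_i + x_{i+1})·c_i = -340, so x̄ = -340 / (6·(-36.5)) = 340/219.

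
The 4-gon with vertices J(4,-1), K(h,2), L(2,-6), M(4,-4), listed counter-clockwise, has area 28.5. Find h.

Write out the shoelace sum; only the two edges meeting at K involve h:
2·Area = [(4·2 − h·(-1)) + (h·(-6) − 2·2)] + 28
       = -5·h + 32 = 57
⇒ h = -5.

-5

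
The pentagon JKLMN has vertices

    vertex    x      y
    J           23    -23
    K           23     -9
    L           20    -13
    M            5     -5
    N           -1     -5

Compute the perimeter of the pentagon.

|JK| = √((0)² + (14)²) = √196 = 14
|KL| = √((-3)² + (-4)²) = √25 = 5
|LM| = √((-15)² + (8)²) = √289 = 17
|MN| = √((-6)² + (0)²) = √36 = 6
|NJ| = √((24)² + (-18)²) = √900 = 30
Perimeter = 14 + 5 + 17 + 6 + 30 = 72.

72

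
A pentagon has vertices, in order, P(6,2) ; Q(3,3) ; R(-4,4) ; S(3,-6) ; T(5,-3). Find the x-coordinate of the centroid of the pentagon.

Apply Gauss's area formula. First the cross-terms c_i = x_i·y_{i+1} − x_{i+1}·y_i:
  12, 24, 12, 21, 28  ⇒  2A = 97, A = 48.5.
Then Σ (x_i + x_{i+1})·c_i = 548, so x̄ = 548 / (6·48.5) = 548/291.

548/291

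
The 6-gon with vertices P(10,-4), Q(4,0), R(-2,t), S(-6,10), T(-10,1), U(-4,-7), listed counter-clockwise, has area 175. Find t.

10

The doubled signed area Σ (x_i y_{i+1} − x_{i+1} y_i) is linear in t.
With t=0 it equals 250; the coefficient of t is 10 (from the two edges through R).
So 10·t + 250 = 2·175 = 350 ⇒ t = 10.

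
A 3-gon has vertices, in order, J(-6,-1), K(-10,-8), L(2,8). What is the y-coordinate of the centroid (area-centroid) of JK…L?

Apply the shoelace formula. First the cross-terms c_i = x_i·y_{i+1} − x_{i+1}·y_i:
  38, -64, 46  ⇒  2A = 20, A = 10.
Then Σ (y_i + y_{i+1})·c_i = -20, so ȳ = -20 / (6·10) = -1/3.

-1/3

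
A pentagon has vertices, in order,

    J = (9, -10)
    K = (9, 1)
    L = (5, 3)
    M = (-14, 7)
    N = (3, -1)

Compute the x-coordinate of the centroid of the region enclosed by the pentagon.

Apply the surveyor's formula. First the cross-terms c_i = x_i·y_{i+1} − x_{i+1}·y_i:
  99, 22, 77, -7, -21  ⇒  2A = 170, A = 85.
Then Σ (x_i + x_{i+1})·c_i = 1222, so x̄ = 1222 / (6·85) = 611/255.

611/255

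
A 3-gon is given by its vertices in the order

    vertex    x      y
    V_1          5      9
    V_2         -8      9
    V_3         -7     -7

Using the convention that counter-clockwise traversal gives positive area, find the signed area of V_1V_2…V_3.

104

Σ = (117) + (119) + (-28) = 208
Signed area = Σ/2 = 104 (positive ⇒ counter-clockwise traversal).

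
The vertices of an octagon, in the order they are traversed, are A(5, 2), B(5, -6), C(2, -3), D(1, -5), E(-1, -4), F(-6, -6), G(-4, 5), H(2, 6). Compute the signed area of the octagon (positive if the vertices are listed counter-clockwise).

-95.5

Σ = (-40) + (-3) + (-7) + (-9) + (-18) + (-54) + (-34) + (-26) = -191
Signed area = Σ/2 = -95.5 (negative ⇒ clockwise traversal).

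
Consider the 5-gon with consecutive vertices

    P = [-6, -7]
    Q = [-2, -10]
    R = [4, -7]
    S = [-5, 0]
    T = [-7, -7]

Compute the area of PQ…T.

Cross-terms: 46, 54, -35, 35, 7  ⇒  Σ = 107
Area = |Σ|/2 = 53.5.

53.5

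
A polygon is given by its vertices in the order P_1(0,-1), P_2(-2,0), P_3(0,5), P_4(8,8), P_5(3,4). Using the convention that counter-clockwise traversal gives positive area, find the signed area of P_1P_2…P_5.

Apply the surveyor's formula: 2A = Σ (x_i·y_{i+1} − x_{i+1}·y_i), indices taken mod 5.
Σ = (-2) + (-10) + (-40) + (8) + (-3) = -47
Signed area = Σ/2 = -23.5 (negative ⇒ clockwise traversal).

-23.5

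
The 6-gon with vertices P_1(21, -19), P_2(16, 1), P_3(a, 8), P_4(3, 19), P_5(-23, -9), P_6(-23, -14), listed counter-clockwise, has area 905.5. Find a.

7

Write out the shoelace sum; only the two edges meeting at P_3 involve a:
2·Area = [(16·8 − a·1) + (a·19 − 3·8)] + 1581
       = 18·a + 1685 = 1811
⇒ a = 7.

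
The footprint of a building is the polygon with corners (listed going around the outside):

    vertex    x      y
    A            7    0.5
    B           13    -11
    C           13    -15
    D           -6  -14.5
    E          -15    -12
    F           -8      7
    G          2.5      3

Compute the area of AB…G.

410.875

Apply the shoelace (surveyor's) formula: 2A = Σ (x_i·y_{i+1} − x_{i+1}·y_i), indices taken mod 7.
Cross-terms: -83.5, -52, -278.5, -145.5, -201, -41.5, -19.75  ⇒  Σ = -821.75
Area = |Σ|/2 = 410.875.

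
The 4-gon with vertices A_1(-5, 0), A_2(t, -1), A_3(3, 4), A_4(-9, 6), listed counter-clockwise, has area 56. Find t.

The doubled signed area Σ (x_i y_{i+1} − x_{i+1} y_i) is linear in t.
With t=0 it equals 92; the coefficient of t is 4 (from the two edges through A_2).
So 4·t + 92 = 2·56 = 112 ⇒ t = 5.

5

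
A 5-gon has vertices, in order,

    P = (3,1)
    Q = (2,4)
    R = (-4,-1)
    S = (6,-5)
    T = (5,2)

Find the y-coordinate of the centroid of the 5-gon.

Apply the shoelace formula. First the cross-terms c_i = x_i·y_{i+1} − x_{i+1}·y_i:
  10, 14, 26, 37, -1  ⇒  2A = 86, A = 43.
Then Σ (y_i + y_{i+1})·c_i = -178, so ȳ = -178 / (6·43) = -89/129.

-89/129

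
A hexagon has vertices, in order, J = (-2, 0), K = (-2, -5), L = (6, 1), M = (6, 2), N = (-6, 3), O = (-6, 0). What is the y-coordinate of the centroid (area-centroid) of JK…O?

Apply the shoelace (surveyor's) formula. First the cross-terms c_i = x_i·y_{i+1} − x_{i+1}·y_i:
  10, 28, 6, 30, 18, 0  ⇒  2A = 92, A = 46.
Then Σ (y_i + y_{i+1})·c_i = 60, so ȳ = 60 / (6·46) = 5/23.

5/23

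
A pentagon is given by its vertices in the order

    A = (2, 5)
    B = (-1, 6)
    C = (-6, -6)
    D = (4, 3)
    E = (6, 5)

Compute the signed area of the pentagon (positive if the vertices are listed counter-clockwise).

Apply Gauss's area formula: 2A = Σ (x_i·y_{i+1} − x_{i+1}·y_i), indices taken mod 5.
A→B: (2)(6) − (-1)(5) = 17
B→C: (-1)(-6) − (-6)(6) = 42
C→D: (-6)(3) − (4)(-6) = 6
D→E: (4)(5) − (6)(3) = 2
E→A: (6)(5) − (2)(5) = 20
Σ = 87
Signed area = Σ/2 = 43.5 (positive ⇒ counter-clockwise traversal).

43.5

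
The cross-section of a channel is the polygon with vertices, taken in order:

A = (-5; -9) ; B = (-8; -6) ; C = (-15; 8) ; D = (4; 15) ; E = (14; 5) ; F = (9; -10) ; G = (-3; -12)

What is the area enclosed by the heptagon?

Σ = (-42) + (-154) + (-257) + (-190) + (-185) + (-138) + (-33) = -999
Area = |Σ|/2 = 499.5.

499.5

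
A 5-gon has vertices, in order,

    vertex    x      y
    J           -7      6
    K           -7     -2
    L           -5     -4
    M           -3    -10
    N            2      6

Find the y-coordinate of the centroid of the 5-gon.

4/9

Apply the surveyor's formula. First the cross-terms c_i = x_i·y_{i+1} − x_{i+1}·y_i:
  56, 18, 38, 2, 54  ⇒  2A = 168, A = 84.
Then Σ (y_i + y_{i+1})·c_i = 224, so ȳ = 224 / (6·84) = 4/9.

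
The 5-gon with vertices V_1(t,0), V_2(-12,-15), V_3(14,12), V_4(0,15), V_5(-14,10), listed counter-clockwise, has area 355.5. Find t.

The doubled signed area Σ (x_i y_{i+1} − x_{i+1} y_i) is linear in t.
With t=0 it equals 486; the coefficient of t is -25 (from the two edges through V_1).
So -25·t + 486 = 2·355.5 = 711 ⇒ t = -9.

-9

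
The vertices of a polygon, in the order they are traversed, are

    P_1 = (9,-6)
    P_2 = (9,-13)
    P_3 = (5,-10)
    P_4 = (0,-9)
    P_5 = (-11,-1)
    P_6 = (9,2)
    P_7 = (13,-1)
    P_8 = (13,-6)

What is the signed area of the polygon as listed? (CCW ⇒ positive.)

-184.5

Apply the shoelace (surveyor's) formula: 2A = Σ (x_i·y_{i+1} − x_{i+1}·y_i), indices taken mod 8.
Cross-terms: -63, -25, -45, -99, -13, -35, -65, -24  ⇒  Σ = -369
Signed area = Σ/2 = -184.5 (negative ⇒ clockwise traversal).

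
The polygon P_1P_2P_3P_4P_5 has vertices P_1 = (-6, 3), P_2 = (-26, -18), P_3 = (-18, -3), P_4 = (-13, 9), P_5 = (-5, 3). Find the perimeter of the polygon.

|P_1P_2| = √((-20)² + (-21)²) = √841 = 29
|P_2P_3| = √((8)² + (15)²) = √289 = 17
|P_3P_4| = √((5)² + (12)²) = √169 = 13
|P_4P_5| = √((8)² + (-6)²) = √100 = 10
|P_5P_1| = √((-1)² + (0)²) = √1 = 1
Perimeter = 29 + 17 + 13 + 10 + 1 = 70.

70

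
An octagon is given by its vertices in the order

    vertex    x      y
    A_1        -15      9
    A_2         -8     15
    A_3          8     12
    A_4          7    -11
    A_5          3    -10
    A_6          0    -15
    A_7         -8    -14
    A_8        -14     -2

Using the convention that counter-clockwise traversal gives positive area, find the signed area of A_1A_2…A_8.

-539.5

Apply the surveyor's formula: 2A = Σ (x_i·y_{i+1} − x_{i+1}·y_i), indices taken mod 8.
Cross-terms: -153, -216, -172, -37, -45, -120, -180, -156  ⇒  Σ = -1079
Signed area = Σ/2 = -539.5 (negative ⇒ clockwise traversal).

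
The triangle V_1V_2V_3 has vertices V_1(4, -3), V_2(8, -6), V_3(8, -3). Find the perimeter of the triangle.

12

|V_1V_2| = √((4)² + (-3)²) = √25 = 5
|V_2V_3| = √((0)² + (3)²) = √9 = 3
|V_3V_1| = √((-4)² + (0)²) = √16 = 4
Perimeter = 5 + 3 + 4 = 12.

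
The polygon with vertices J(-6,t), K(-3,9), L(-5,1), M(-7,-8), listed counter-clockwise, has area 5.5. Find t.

The doubled signed area Σ (x_i y_{i+1} − x_{i+1} y_i) is linear in t.
With t=0 it equals -13; the coefficient of t is -4 (from the two edges through J).
So -4·t + -13 = 2·5.5 = 11 ⇒ t = -6.

-6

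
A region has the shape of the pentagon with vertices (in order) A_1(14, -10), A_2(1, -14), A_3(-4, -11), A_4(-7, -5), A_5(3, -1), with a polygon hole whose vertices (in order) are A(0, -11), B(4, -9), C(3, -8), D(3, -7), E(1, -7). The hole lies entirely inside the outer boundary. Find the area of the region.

Outer boundary:
A_1→A_2: (14)(-14) − (1)(-10) = -186
A_2→A_3: (1)(-11) − (-4)(-14) = -67
A_3→A_4: (-4)(-5) − (-7)(-11) = -57
A_4→A_5: (-7)(-1) − (3)(-5) = 22
A_5→A_1: (3)(-10) − (14)(-1) = -16
Σ = -304
Area = |Σ|/2 = 152.
Hole:
Σ = (44) + (-5) + (3) + (-14) + (-11) = 17
Area = |Σ|/2 = 8.5.
Net area = 152 − 8.5 = 143.5.

143.5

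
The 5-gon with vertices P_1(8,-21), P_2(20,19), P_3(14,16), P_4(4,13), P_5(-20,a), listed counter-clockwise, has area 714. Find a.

-1

Write out the shoelace sum; only the two edges meeting at P_5 involve a:
2·Area = [(4·a − (-20)·13) + ((-20)·(-21) − 8·a)] + 744
       = -4·a + 1424 = 1428
⇒ a = -1.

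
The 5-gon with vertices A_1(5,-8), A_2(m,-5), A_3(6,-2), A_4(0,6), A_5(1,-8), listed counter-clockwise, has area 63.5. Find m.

Write out the shoelace sum; only the two edges meeting at A_2 involve m:
2·Area = [(5·(-5) − m·(-8)) + (m·(-2) − 6·(-5))] + 62
       = 6·m + 67 = 127
⇒ m = 10.

10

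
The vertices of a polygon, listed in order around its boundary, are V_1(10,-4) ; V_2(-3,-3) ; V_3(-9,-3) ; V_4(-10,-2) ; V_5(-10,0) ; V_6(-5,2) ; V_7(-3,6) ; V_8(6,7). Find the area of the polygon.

Apply the shoelace formula: 2A = Σ (x_i·y_{i+1} − x_{i+1}·y_i), indices taken mod 8.
Σ = (-42) + (-18) + (-12) + (-20) + (-20) + (-24) + (-57) + (-94) = -287
Area = |Σ|/2 = 143.5.

143.5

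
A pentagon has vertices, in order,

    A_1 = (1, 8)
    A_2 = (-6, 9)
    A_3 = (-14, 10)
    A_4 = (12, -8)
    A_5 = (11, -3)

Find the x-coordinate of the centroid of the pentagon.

Apply the shoelace formula. First the cross-terms c_i = x_i·y_{i+1} − x_{i+1}·y_i:
  57, 66, -8, 52, 91  ⇒  2A = 258, A = 129.
Then Σ (x_i + x_{i+1})·c_i = 699, so x̄ = 699 / (6·129) = 233/258.

233/258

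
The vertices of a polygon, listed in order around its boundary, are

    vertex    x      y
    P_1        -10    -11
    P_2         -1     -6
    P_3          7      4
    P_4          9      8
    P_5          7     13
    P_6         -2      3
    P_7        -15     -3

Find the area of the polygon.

Σ = (49) + (38) + (20) + (61) + (47) + (51) + (135) = 401
Area = |Σ|/2 = 200.5.

200.5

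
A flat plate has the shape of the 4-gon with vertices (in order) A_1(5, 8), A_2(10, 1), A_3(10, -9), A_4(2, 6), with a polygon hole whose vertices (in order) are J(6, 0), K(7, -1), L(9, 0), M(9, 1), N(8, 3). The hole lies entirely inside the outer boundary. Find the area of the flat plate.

Outer boundary:
Apply the surveyor's formula: 2A = Σ (x_i·y_{i+1} − x_{i+1}·y_i), indices taken mod 4.
Σ = (-75) + (-100) + (78) + (-14) = -111
Area = |Σ|/2 = 55.5.
Hole:
Apply the shoelace (surveyor's) formula: 2A = Σ (x_i·y_{i+1} − x_{i+1}·y_i), indices taken mod 5.
Σ = (-6) + (9) + (9) + (19) + (-18) = 13
Area = |Σ|/2 = 6.5.
Net area = 55.5 − 6.5 = 49.

49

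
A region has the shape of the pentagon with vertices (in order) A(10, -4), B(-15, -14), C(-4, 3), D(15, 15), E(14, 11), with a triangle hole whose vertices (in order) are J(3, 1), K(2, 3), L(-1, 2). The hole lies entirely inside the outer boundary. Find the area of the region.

305

Outer boundary:
Apply the surveyor's formula: 2A = Σ (x_i·y_{i+1} − x_{i+1}·y_i), indices taken mod 5.
Σ = (-200) + (-101) + (-105) + (-45) + (-166) = -617
Area = |Σ|/2 = 308.5.
Hole:
Cross-terms: 7, 7, -7  ⇒  Σ = 7
Area = |Σ|/2 = 3.5.
Net area = 308.5 − 3.5 = 305.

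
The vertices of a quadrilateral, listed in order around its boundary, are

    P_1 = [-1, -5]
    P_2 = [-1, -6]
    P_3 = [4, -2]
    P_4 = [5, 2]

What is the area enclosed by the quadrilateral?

11

Apply the surveyor's formula: 2A = Σ (x_i·y_{i+1} − x_{i+1}·y_i), indices taken mod 4.
Cross-terms: 1, 26, 18, -23  ⇒  Σ = 22
Area = |Σ|/2 = 11.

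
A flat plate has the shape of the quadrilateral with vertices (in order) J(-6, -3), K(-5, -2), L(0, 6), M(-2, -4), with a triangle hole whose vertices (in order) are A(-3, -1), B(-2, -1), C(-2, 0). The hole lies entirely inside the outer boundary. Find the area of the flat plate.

Outer boundary:
Apply the surveyor's formula: 2A = Σ (x_i·y_{i+1} − x_{i+1}·y_i), indices taken mod 4.
J→K: (-6)(-2) − (-5)(-3) = -3
K→L: (-5)(6) − (0)(-2) = -30
L→M: (0)(-4) − (-2)(6) = 12
M→J: (-2)(-3) − (-6)(-4) = -18
Σ = -39
Area = |Σ|/2 = 19.5.
Hole:
Apply Gauss's area formula: 2A = Σ (x_i·y_{i+1} − x_{i+1}·y_i), indices taken mod 3.
Σ = (1) + (-2) + (2) = 1
Area = |Σ|/2 = 0.5.
Net area = 19.5 − 0.5 = 19.

19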